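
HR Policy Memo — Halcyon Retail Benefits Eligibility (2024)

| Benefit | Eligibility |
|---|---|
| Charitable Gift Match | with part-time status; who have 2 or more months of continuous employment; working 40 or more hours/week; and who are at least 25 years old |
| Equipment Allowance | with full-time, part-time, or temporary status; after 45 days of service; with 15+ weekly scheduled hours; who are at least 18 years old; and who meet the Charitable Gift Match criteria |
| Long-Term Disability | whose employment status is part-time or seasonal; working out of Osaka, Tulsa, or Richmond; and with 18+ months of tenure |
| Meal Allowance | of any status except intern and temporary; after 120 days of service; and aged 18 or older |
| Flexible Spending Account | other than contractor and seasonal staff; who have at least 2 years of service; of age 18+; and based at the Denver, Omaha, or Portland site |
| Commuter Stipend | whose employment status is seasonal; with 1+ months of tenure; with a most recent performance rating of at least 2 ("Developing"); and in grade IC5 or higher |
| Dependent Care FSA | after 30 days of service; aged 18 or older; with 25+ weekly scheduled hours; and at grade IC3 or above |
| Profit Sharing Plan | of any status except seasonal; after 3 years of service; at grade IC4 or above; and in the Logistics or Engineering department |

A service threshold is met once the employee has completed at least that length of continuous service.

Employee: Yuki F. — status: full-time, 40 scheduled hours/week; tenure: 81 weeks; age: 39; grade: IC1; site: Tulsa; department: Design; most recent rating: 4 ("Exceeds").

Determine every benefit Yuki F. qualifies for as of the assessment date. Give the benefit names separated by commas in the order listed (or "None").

Charitable Gift Match — status full-time ✗ (requires part-time) → not eligible.
Equipment Allowance — status full-time ✓; service 81 weeks ≥ 45 days ✓; 40 hrs/wk ≥ 15 ✓; age 39 ≥ 18 ✓; not eligible for Charitable Gift Match ✗ → not eligible.
Long-Term Disability — status full-time ✗ (requires part-time or seasonal) → not eligible.
Meal Allowance — status full-time ✓ (not excluded); service 81 weeks ≥ 120 days ✓; age 39 ≥ 18 ✓ → eligible.
Flexible Spending Account — status full-time ✓ (not excluded); service 81 weeks < 2 years (≈730 days) ✗ → not eligible.
Commuter Stipend — status full-time ✗ (requires seasonal) → not eligible.
Dependent Care FSA — service 81 weeks ≥ 30 days ✓; age 39 ≥ 18 ✓; 40 hrs/wk ≥ 25 ✓; grade IC1 < IC3 ✗ → not eligible.
Profit Sharing Plan — status full-time ✓ (not excluded); service 81 weeks < 3 years (≈1095 days) ✗ → not eligible.

Meal Allowance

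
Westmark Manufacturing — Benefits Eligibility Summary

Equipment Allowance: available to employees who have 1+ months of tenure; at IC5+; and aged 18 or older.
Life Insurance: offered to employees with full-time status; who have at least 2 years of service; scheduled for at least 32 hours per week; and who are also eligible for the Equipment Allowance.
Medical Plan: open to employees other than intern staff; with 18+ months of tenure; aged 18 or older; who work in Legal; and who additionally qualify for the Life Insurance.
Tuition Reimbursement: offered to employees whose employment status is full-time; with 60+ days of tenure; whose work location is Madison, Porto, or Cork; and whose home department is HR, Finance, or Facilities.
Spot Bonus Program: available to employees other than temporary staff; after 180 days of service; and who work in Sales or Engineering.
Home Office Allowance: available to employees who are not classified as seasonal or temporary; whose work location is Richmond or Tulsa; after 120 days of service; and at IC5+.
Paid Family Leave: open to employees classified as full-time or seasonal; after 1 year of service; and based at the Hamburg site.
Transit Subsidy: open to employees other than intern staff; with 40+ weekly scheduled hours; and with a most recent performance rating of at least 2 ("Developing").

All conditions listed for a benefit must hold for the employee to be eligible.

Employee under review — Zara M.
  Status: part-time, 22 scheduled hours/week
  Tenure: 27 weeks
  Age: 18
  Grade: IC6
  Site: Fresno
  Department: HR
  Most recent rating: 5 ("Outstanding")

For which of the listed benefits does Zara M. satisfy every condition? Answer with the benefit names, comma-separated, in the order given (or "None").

Equipment Allowance — service 27 weeks ≥ 1 month (≈30 days) ✓; grade IC6 ≥ IC5 ✓; age 18 ≥ 18 ✓ → eligible.
Life Insurance — status part-time ✗ (requires full-time) → not eligible.
Medical Plan — status part-time ✓ (not excluded); service 27 weeks < 18 months (≈540 days) ✗ → not eligible.
Tuition Reimbursement — status part-time ✗ (requires full-time) → not eligible.
Spot Bonus Program — status part-time ✓ (not excluded); service 27 weeks ≥ 180 days ✓; dept HR ✗ → not eligible.
Home Office Allowance — status part-time ✓ (not excluded); site Fresno ✗ (not Richmond or Tulsa) → not eligible.
Paid Family Leave — status part-time ✗ (requires full-time or seasonal) → not eligible.
Transit Subsidy — status part-time ✓ (not excluded); 22 hrs/wk < 40 ✗ → not eligible.

Equipment Allowance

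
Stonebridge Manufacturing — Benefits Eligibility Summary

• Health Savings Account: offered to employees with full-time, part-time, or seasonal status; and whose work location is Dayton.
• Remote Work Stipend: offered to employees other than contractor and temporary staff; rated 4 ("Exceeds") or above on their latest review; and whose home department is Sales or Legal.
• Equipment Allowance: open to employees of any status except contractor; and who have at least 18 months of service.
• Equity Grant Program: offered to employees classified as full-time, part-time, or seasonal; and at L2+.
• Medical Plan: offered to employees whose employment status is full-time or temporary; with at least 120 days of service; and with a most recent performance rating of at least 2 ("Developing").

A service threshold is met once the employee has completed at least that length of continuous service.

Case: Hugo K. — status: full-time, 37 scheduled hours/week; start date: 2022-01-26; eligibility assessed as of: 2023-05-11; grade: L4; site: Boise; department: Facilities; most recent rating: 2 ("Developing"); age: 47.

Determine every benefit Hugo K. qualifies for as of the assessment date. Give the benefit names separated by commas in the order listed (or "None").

Equity Grant Program, Medical Plan

Service from 2022-01-26 to 2023-05-11: 470 days.
Health Savings Account — status full-time ✓; site Boise ✗ (not Dayton) → not eligible.
Remote Work Stipend — status full-time ✓ (not excluded); rating 2 < 4 ✗ → not eligible.
Equipment Allowance — status full-time ✓ (not excluded); service 470 days < 18 months (≈540 days) ✗ → not eligible.
Equity Grant Program — status full-time ✓; grade L4 ≥ L2 ✓ → eligible.
Medical Plan — status full-time ✓; service 470 days ≥ 120 days ✓; rating 2 ≥ 2 ✓ → eligible.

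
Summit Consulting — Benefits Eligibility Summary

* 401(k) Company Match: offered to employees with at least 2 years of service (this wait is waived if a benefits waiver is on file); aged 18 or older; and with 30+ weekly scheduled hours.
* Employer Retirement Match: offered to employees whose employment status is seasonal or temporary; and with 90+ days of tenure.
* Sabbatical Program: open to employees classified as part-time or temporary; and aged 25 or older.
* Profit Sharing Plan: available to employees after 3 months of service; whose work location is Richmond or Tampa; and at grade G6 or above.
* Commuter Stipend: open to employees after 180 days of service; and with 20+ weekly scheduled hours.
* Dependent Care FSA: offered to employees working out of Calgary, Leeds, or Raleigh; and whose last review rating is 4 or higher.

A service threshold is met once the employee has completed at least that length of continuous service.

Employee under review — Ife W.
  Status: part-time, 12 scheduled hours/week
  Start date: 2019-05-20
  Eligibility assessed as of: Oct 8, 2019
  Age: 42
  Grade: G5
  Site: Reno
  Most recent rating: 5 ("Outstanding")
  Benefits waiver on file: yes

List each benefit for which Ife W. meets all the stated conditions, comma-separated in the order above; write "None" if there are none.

Sabbatical Program

Service from 2019-05-20 to Oct 8, 2019: 141 days.
401(k) Company Match — benefits waiver on file ✓; age 42 ≥ 18 ✓; 12 hrs/wk < 30 ✗ → not eligible.
Employer Retirement Match — status part-time ✗ (requires seasonal or temporary) → not eligible.
Sabbatical Program — status part-time ✓; age 42 ≥ 25 ✓ → eligible.
Profit Sharing Plan — service 141 days ≥ 3 months (≈90 days) ✓; site Reno ✗ (not Richmond or Tampa) → not eligible.
Commuter Stipend — service 141 days < 180 days ✗ → not eligible.
Dependent Care FSA — site Reno ✗ (not Calgary, Leeds, or Raleigh) → not eligible.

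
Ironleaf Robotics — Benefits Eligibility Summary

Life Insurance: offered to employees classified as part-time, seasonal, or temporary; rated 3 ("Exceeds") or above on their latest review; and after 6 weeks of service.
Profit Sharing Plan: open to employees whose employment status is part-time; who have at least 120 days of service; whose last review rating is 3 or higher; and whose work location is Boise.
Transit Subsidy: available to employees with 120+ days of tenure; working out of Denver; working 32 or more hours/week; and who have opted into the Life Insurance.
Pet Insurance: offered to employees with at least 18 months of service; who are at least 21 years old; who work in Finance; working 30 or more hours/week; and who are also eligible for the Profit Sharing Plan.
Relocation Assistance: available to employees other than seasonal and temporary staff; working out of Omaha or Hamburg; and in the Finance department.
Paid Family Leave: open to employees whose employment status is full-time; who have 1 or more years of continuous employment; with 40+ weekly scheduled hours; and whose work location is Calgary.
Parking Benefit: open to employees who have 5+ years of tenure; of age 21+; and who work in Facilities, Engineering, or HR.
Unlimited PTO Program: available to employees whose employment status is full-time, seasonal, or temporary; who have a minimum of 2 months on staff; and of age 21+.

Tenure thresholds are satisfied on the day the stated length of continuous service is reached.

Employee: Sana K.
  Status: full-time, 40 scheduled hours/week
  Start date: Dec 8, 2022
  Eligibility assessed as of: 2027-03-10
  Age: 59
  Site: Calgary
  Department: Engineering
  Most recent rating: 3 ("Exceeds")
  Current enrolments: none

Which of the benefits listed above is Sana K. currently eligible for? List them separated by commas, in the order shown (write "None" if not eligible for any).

Paid Family Leave, Unlimited PTO Program

Service from Dec 8, 2022 to 2027-03-10: 1553 days.
Life Insurance — status full-time ✗ (requires part-time, seasonal, or temporary) → not eligible.
Profit Sharing Plan — status full-time ✗ (requires part-time) → not eligible.
Transit Subsidy — service 1553 days ≥ 120 days ✓; site Calgary ✗ (not Denver) → not eligible.
Pet Insurance — service 1553 days ≥ 18 months (≈540 days) ✓; age 59 ≥ 21 ✓; dept Engineering ✗ → not eligible.
Relocation Assistance — status full-time ✓ (not excluded); site Calgary ✗ (not Omaha or Hamburg) → not eligible.
Paid Family Leave — status full-time ✓; service 1553 days ≥ 1 year (≈365 days) ✓; 40 hrs/wk ≥ 40 ✓; site Calgary ✓ → eligible.
Parking Benefit — service 1553 days < 5 years (≈1825 days) ✗ → not eligible.
Unlimited PTO Program — status full-time ✓; service 1553 days ≥ 2 months (≈60 days) ✓; age 59 ≥ 21 ✓ → eligible.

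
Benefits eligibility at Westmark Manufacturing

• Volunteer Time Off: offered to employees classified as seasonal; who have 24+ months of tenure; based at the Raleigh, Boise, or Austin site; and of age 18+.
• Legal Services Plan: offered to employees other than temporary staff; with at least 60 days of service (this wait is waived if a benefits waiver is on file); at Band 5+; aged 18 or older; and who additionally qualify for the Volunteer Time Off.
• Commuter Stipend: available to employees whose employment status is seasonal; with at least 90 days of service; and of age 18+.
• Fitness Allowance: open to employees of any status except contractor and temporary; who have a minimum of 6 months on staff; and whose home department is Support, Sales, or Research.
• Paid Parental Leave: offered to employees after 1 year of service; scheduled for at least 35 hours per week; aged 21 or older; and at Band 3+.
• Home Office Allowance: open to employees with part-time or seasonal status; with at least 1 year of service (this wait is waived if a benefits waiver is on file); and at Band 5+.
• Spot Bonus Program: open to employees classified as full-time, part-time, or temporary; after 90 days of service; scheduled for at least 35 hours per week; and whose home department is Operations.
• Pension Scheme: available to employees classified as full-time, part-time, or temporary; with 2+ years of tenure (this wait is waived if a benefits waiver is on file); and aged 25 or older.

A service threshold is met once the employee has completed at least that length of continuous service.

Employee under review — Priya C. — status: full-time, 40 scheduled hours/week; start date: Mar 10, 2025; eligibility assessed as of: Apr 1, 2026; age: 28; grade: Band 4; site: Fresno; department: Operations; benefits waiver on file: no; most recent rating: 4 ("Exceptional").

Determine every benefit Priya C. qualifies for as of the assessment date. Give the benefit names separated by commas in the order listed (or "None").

Paid Parental Leave, Spot Bonus Program

Service from Mar 10, 2025 to Apr 1, 2026: 387 days.
Volunteer Time Off — status full-time ✗ (requires seasonal) → not eligible.
Legal Services Plan — status full-time ✓ (not excluded); no waiver, service 387 days ≥ 60 days ✓; grade Band 4 < Band 5 ✗ → not eligible.
Commuter Stipend — status full-time ✗ (requires seasonal) → not eligible.
Fitness Allowance — status full-time ✓ (not excluded); service 387 days ≥ 6 months (≈180 days) ✓; dept Operations ✗ → not eligible.
Paid Parental Leave — service 387 days ≥ 1 year (≈365 days) ✓; 40 hrs/wk ≥ 35 ✓; age 28 ≥ 21 ✓; grade Band 4 ≥ Band 3 ✓ → eligible.
Home Office Allowance — status full-time ✗ (requires part-time or seasonal) → not eligible.
Spot Bonus Program — status full-time ✓; service 387 days ≥ 90 days ✓; 40 hrs/wk ≥ 35 ✓; dept Operations ✓ → eligible.
Pension Scheme — status full-time ✓; no waiver, service 387 days < 2 years (≈730 days) ✗ → not eligible.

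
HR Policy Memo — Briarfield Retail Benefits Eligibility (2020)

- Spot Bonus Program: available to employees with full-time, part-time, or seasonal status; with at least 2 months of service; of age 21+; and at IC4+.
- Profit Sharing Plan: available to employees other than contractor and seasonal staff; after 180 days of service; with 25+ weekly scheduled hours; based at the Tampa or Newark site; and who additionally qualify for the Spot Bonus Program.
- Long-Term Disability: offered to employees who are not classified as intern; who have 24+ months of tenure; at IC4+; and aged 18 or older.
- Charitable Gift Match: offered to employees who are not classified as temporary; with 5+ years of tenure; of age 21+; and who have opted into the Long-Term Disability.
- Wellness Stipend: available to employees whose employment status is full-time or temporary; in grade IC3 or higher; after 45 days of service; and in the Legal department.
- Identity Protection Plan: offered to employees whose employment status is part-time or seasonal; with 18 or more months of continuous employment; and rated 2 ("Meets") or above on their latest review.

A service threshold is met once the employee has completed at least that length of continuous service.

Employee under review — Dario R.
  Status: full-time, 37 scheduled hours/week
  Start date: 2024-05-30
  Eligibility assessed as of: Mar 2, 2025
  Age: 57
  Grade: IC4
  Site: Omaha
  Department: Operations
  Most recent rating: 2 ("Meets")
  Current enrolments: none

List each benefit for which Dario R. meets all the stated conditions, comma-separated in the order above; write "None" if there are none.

Spot Bonus Program

Service from 2024-05-30 to Mar 2, 2025: 276 days.
Spot Bonus Program — status full-time ✓; service 276 days ≥ 2 months (≈60 days) ✓; age 57 ≥ 21 ✓; grade IC4 ≥ IC4 ✓ → eligible.
Profit Sharing Plan — status full-time ✓ (not excluded); service 276 days ≥ 180 days ✓; 37 hrs/wk ≥ 25 ✓; site Omaha ✗ (not Tampa or Newark) → not eligible.
Long-Term Disability — status full-time ✓ (not excluded); service 276 days < 24 months (≈720 days) ✗ → not eligible.
Charitable Gift Match — status full-time ✓ (not excluded); service 276 days < 5 years (≈1825 days) ✗ → not eligible.
Wellness Stipend — status full-time ✓; grade IC4 ≥ IC3 ✓; service 276 days ≥ 45 days ✓; dept Operations ✗ → not eligible.
Identity Protection Plan — status full-time ✗ (requires part-time or seasonal) → not eligible.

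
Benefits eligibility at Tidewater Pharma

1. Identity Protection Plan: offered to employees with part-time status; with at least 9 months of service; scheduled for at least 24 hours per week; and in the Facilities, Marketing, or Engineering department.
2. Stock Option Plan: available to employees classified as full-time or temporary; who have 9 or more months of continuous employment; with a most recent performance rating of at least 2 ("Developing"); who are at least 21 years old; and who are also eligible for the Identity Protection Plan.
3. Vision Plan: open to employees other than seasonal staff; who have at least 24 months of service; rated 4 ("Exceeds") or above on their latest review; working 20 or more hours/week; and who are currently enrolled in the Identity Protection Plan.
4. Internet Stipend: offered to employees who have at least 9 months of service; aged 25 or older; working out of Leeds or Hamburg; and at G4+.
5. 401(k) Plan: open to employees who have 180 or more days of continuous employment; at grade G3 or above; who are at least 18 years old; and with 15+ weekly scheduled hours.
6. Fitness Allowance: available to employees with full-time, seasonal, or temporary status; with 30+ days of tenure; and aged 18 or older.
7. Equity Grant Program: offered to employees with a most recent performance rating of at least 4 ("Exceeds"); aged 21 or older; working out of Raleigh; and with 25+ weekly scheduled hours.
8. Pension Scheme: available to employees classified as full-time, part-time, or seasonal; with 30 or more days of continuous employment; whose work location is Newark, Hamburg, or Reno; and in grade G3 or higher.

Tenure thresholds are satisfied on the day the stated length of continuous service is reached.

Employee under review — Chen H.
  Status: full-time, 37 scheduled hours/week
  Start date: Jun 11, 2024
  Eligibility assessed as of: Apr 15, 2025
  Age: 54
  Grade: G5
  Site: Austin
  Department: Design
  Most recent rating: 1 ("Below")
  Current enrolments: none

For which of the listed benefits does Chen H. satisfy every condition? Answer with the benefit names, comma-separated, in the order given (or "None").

Service from Jun 11, 2024 to Apr 15, 2025: 308 days.
Identity Protection Plan — status full-time ✗ (requires part-time) → not eligible.
Stock Option Plan — status full-time ✓; service 308 days ≥ 9 months (≈270 days) ✓; rating 1 < 2 ✗ → not eligible.
Vision Plan — status full-time ✓ (not excluded); service 308 days < 24 months (≈720 days) ✗ → not eligible.
Internet Stipend — service 308 days ≥ 9 months (≈270 days) ✓; age 54 ≥ 25 ✓; site Austin ✗ (not Leeds or Hamburg) → not eligible.
401(k) Plan — service 308 days ≥ 180 days ✓; grade G5 ≥ G3 ✓; age 54 ≥ 18 ✓; 37 hrs/wk ≥ 15 ✓ → eligible.
Fitness Allowance — status full-time ✓; service 308 days ≥ 30 days ✓; age 54 ≥ 18 ✓ → eligible.
Equity Grant Program — rating 1 < 4 ✗ → not eligible.
Pension Scheme — status full-time ✓; service 308 days ≥ 30 days ✓; site Austin ✗ (not Newark, Hamburg, or Reno) → not eligible.

401(k) Plan, Fitness Allowance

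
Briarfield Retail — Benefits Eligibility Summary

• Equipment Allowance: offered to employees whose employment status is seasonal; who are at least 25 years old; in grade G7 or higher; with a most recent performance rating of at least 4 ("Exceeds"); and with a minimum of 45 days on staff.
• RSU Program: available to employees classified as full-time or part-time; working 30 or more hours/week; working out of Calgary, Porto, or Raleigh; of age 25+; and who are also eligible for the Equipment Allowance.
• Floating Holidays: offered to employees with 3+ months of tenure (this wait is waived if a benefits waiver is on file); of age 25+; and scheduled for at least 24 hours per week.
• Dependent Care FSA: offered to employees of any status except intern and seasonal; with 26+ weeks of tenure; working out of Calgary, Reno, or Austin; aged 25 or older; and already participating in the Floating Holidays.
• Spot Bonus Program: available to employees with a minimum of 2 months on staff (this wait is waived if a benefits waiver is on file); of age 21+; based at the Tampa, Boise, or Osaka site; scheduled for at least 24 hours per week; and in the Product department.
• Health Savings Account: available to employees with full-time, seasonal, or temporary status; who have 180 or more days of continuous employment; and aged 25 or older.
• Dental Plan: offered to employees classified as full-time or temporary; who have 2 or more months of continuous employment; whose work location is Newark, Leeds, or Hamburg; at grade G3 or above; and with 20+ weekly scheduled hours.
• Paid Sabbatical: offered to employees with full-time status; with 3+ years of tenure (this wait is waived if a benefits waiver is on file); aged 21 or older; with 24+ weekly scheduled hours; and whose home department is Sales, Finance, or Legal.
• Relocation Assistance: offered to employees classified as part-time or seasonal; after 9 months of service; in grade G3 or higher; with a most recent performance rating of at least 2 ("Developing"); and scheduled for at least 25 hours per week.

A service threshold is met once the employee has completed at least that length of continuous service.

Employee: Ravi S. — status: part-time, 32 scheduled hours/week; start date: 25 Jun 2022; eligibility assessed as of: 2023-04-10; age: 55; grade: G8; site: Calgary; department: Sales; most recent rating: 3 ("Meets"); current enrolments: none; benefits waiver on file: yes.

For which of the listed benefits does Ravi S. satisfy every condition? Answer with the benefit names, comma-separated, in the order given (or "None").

Service from 25 Jun 2022 to 2023-04-10: 289 days.
Equipment Allowance — status part-time ✗ (requires seasonal) → not eligible.
RSU Program — status part-time ✓; 32 hrs/wk ≥ 30 ✓; site Calgary ✓; age 55 ≥ 25 ✓; not eligible for Equipment Allowance ✗ → not eligible.
Floating Holidays — benefits waiver on file ✓; age 55 ≥ 25 ✓; 32 hrs/wk ≥ 24 ✓ → eligible.
Dependent Care FSA — status part-time ✓ (not excluded); service 289 days ≥ 26 weeks (≈182 days) ✓; site Calgary ✓; age 55 ≥ 25 ✓; not enrolled in Floating Holidays ✗ → not eligible.
Spot Bonus Program — benefits waiver on file ✓; age 55 ≥ 21 ✓; site Calgary ✗ (not Tampa, Boise, or Osaka) → not eligible.
Health Savings Account — status part-time ✗ (requires full-time, seasonal, or temporary) → not eligible.
Dental Plan — status part-time ✗ (requires full-time or temporary) → not eligible.
Paid Sabbatical — status part-time ✗ (requires full-time) → not eligible.
Relocation Assistance — status part-time ✓; service 289 days ≥ 9 months (≈270 days) ✓; grade G8 ≥ G3 ✓; rating 3 ≥ 2 ✓; 32 hrs/wk ≥ 25 ✓ → eligible.

Floating Holidays, Relocation Assistance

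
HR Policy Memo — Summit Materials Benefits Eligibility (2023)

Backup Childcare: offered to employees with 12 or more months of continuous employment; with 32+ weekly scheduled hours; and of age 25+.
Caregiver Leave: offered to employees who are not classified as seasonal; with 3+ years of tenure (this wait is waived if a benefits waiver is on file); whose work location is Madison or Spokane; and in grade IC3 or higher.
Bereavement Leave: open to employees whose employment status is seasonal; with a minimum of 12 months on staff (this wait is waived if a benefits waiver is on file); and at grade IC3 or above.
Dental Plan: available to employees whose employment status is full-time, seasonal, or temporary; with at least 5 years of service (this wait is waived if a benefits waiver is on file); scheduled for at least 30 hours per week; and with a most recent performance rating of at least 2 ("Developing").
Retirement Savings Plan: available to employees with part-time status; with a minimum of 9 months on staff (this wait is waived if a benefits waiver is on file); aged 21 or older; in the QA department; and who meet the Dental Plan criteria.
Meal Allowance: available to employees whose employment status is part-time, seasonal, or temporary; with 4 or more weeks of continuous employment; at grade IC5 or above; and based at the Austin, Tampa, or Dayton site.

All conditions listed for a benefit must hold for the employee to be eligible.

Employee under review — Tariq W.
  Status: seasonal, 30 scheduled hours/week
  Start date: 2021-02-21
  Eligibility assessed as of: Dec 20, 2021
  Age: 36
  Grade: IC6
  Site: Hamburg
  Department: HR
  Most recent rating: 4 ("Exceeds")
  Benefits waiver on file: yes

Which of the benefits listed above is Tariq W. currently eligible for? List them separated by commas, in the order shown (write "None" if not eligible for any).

Bereavement Leave, Dental Plan

Service from 2021-02-21 to Dec 20, 2021: 302 days.
Backup Childcare — service 302 days < 12 months (≈360 days) ✗ → not eligible.
Caregiver Leave — status seasonal ✗ (excluded) → not eligible.
Bereavement Leave — status seasonal ✓; benefits waiver on file ✓; grade IC6 ≥ IC3 ✓ → eligible.
Dental Plan — status seasonal ✓; benefits waiver on file ✓; 30 hrs/wk ≥ 30 ✓; rating 4 ≥ 2 ✓ → eligible.
Retirement Savings Plan — status seasonal ✗ (requires part-time) → not eligible.
Meal Allowance — status seasonal ✓; service 302 days ≥ 4 weeks (≈28 days) ✓; grade IC6 ≥ IC5 ✓; site Hamburg ✗ (not Austin, Tampa, or Dayton) → not eligible.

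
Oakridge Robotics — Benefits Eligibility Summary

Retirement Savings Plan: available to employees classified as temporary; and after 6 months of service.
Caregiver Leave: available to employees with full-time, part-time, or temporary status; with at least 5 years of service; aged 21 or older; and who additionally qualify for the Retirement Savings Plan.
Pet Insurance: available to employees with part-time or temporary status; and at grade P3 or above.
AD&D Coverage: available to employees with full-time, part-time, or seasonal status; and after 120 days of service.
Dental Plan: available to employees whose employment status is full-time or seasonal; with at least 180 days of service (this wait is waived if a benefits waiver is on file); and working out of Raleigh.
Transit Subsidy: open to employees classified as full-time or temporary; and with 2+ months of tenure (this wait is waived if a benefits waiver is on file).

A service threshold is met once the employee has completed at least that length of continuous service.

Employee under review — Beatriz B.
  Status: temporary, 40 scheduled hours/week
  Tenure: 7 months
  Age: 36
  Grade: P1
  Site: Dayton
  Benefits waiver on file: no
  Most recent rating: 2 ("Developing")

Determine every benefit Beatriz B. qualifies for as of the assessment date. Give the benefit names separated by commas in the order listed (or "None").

Retirement Savings Plan, Transit Subsidy

Retirement Savings Plan — status temporary ✓; service 7 months ≥ 6 months ✓ → eligible.
Caregiver Leave — status temporary ✓; service 7 months < 5 years (≈1825 days) ✗ → not eligible.
Pet Insurance — status temporary ✓; grade P1 < P3 ✗ → not eligible.
AD&D Coverage — status temporary ✗ (requires full-time, part-time, or seasonal) → not eligible.
Dental Plan — status temporary ✗ (requires full-time or seasonal) → not eligible.
Transit Subsidy — status temporary ✓; no waiver, service 7 months ≥ 2 months ✓ → eligible.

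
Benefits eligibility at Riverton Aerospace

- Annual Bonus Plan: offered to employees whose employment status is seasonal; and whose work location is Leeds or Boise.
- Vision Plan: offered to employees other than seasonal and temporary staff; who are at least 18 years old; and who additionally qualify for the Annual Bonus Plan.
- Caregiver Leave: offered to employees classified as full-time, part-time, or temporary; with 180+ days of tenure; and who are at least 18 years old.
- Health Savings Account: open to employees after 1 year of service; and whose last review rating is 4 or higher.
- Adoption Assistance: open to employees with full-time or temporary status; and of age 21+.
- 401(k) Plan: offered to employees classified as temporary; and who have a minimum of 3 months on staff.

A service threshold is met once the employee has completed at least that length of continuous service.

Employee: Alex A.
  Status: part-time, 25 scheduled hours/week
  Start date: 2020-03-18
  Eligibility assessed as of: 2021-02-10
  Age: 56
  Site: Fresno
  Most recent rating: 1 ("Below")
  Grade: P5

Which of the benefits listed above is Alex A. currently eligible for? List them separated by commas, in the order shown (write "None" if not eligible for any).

Caregiver Leave

Service from 2020-03-18 to 2021-02-10: 329 days.
Annual Bonus Plan — status part-time ✗ (requires seasonal) → not eligible.
Vision Plan — status part-time ✓ (not excluded); age 56 ≥ 18 ✓; not eligible for Annual Bonus Plan ✗ → not eligible.
Caregiver Leave — status part-time ✓; service 329 days ≥ 180 days ✓; age 56 ≥ 18 ✓ → eligible.
Health Savings Account — service 329 days < 1 year (≈365 days) ✗ → not eligible.
Adoption Assistance — status part-time ✗ (requires full-time or temporary) → not eligible.
401(k) Plan — status part-time ✗ (requires temporary) → not eligible.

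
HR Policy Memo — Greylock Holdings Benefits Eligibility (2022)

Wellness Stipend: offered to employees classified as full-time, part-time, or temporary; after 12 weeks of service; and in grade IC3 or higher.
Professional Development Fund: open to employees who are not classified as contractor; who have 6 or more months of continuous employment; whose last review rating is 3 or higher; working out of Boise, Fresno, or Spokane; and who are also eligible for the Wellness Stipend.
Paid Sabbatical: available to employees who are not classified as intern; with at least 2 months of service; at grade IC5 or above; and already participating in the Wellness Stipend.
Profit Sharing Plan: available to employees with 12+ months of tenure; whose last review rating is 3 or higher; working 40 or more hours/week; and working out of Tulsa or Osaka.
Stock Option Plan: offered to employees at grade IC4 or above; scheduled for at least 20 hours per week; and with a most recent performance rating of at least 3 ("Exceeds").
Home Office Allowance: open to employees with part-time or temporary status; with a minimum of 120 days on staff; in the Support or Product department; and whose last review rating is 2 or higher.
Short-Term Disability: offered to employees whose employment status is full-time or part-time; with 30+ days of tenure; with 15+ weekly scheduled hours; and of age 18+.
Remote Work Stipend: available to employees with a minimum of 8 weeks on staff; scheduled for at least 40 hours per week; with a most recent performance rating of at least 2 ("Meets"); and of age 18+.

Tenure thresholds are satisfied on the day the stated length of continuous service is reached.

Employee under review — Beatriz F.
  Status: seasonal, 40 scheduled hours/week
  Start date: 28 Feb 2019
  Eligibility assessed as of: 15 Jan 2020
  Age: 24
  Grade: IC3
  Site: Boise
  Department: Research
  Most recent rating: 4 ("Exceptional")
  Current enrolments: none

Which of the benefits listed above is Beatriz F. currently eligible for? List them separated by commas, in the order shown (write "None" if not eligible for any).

Service from 28 Feb 2019 to 15 Jan 2020: 321 days.
Wellness Stipend — status seasonal ✗ (requires full-time, part-time, or temporary) → not eligible.
Professional Development Fund — status seasonal ✓ (not excluded); service 321 days ≥ 6 months (≈180 days) ✓; rating 4 ≥ 3 ✓; site Boise ✓; not eligible for Wellness Stipend ✗ → not eligible.
Paid Sabbatical — status seasonal ✓ (not excluded); service 321 days ≥ 2 months (≈60 days) ✓; grade IC3 < IC5 ✗ → not eligible.
Profit Sharing Plan — service 321 days < 12 months (≈360 days) ✗ → not eligible.
Stock Option Plan — grade IC3 < IC4 ✗ → not eligible.
Home Office Allowance — status seasonal ✗ (requires part-time or temporary) → not eligible.
Short-Term Disability — status seasonal ✗ (requires full-time or part-time) → not eligible.
Remote Work Stipend — service 321 days ≥ 8 weeks (≈56 days) ✓; 40 hrs/wk ≥ 40 ✓; rating 4 ≥ 2 ✓; age 24 ≥ 18 ✓ → eligible.

Remote Work Stipend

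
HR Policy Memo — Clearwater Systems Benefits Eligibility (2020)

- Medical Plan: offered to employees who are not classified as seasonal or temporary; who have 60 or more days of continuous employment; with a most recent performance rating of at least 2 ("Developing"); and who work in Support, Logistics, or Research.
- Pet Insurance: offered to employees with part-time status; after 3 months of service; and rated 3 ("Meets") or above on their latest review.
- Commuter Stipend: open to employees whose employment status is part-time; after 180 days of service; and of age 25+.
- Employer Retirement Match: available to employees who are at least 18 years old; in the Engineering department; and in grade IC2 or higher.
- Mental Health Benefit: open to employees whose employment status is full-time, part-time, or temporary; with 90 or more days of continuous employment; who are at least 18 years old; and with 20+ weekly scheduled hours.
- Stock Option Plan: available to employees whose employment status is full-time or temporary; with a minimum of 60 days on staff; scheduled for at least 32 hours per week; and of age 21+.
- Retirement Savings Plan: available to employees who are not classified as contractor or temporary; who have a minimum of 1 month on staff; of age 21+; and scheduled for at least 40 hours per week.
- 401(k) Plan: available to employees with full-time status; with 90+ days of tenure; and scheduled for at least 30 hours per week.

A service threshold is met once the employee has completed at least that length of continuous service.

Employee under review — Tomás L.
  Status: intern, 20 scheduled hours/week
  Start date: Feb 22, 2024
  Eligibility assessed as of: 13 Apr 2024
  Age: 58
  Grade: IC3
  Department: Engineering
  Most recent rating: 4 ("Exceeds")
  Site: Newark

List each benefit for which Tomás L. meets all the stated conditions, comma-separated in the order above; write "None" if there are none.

Service from Feb 22, 2024 to 13 Apr 2024: 51 days.
Medical Plan — status intern ✓ (not excluded); service 51 days < 60 days ✗ → not eligible.
Pet Insurance — status intern ✗ (requires part-time) → not eligible.
Commuter Stipend — status intern ✗ (requires part-time) → not eligible.
Employer Retirement Match — age 58 ≥ 18 ✓; dept Engineering ✓; grade IC3 ≥ IC2 ✓ → eligible.
Mental Health Benefit — status intern ✗ (requires full-time, part-time, or temporary) → not eligible.
Stock Option Plan — status intern ✗ (requires full-time or temporary) → not eligible.
Retirement Savings Plan — status intern ✓ (not excluded); service 51 days ≥ 1 month (≈30 days) ✓; age 58 ≥ 21 ✓; 20 hrs/wk < 40 ✗ → not eligible.
401(k) Plan — status intern ✗ (requires full-time) → not eligible.

Employer Retirement Match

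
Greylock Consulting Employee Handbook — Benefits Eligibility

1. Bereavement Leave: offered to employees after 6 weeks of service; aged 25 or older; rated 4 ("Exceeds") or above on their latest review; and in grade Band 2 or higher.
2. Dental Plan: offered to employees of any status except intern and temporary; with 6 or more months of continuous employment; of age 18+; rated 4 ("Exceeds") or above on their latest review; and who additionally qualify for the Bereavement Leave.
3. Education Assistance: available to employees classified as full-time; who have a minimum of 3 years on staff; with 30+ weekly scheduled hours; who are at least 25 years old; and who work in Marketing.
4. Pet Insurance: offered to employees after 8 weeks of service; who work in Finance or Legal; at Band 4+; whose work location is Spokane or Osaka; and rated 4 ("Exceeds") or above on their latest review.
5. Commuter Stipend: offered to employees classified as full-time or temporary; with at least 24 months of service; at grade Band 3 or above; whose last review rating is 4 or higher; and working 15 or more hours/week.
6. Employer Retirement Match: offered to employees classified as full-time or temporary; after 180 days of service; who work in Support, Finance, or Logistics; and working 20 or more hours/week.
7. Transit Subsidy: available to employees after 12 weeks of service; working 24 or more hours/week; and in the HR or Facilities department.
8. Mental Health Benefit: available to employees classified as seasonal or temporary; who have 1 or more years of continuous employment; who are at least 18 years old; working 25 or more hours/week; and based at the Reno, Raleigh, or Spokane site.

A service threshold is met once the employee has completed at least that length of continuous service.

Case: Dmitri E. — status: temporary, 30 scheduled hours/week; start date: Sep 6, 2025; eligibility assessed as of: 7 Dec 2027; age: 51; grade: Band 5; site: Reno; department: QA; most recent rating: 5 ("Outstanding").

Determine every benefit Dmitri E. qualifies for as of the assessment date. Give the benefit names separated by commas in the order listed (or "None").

Bereavement Leave, Commuter Stipend, Mental Health Benefit

Service from Sep 6, 2025 to 7 Dec 2027: 822 days.
Bereavement Leave — service 822 days ≥ 6 weeks (≈42 days) ✓; age 51 ≥ 25 ✓; rating 5 ≥ 4 ✓; grade Band 5 ≥ Band 2 ✓ → eligible.
Dental Plan — status temporary ✗ (excluded) → not eligible.
Education Assistance — status temporary ✗ (requires full-time) → not eligible.
Pet Insurance — service 822 days ≥ 8 weeks (≈56 days) ✓; dept QA ✗ → not eligible.
Commuter Stipend — status temporary ✓; service 822 days ≥ 24 months (≈720 days) ✓; grade Band 5 ≥ Band 3 ✓; rating 5 ≥ 4 ✓; 30 hrs/wk ≥ 15 ✓ → eligible.
Employer Retirement Match — status temporary ✓; service 822 days ≥ 180 days ✓; dept QA ✗ → not eligible.
Transit Subsidy — service 822 days ≥ 12 weeks (≈84 days) ✓; 30 hrs/wk ≥ 24 ✓; dept QA ✗ → not eligible.
Mental Health Benefit — status temporary ✓; service 822 days ≥ 1 year (≈365 days) ✓; age 51 ≥ 18 ✓; 30 hrs/wk ≥ 25 ✓; site Reno ✓ → eligible.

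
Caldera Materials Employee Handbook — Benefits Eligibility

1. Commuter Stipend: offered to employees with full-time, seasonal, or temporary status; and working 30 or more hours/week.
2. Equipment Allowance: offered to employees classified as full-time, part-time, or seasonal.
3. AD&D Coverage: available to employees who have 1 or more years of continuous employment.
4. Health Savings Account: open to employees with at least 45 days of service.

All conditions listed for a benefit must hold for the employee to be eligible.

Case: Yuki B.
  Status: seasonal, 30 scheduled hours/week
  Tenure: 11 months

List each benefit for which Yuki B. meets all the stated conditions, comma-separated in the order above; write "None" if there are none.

Commuter Stipend — status seasonal ✓; 30 hrs/wk ≥ 30 ✓ → eligible.
Equipment Allowance — status seasonal ✓ → eligible.
AD&D Coverage — service 11 months < 1 year (≈365 days) ✗ → not eligible.
Health Savings Account — service 11 months ≥ 45 days ✓ → eligible.

Commuter Stipend, Equipment Allowance, Health Savings Account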